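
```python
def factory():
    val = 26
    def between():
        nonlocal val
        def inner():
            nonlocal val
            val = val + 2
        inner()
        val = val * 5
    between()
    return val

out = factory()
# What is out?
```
140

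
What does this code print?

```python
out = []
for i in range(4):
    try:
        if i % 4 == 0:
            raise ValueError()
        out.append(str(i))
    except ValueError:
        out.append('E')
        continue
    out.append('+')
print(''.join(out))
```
E1+2+3+

continue in except skips rest of loop body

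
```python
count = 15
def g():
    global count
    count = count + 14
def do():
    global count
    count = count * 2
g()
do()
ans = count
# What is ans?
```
58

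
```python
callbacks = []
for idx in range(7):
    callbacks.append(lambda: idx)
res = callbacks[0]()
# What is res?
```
6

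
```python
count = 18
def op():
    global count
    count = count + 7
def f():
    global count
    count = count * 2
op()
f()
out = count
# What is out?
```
50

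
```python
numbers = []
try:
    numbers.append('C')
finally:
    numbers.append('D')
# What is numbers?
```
['C', 'D']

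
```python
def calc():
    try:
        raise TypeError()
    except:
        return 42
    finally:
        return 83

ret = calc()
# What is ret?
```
83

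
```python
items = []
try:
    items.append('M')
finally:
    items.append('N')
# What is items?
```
['M', 'N']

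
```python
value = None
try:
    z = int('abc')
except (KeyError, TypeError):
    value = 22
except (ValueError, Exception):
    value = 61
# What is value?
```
61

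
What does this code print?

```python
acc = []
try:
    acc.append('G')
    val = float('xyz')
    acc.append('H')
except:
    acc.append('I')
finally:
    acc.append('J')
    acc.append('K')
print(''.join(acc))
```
GIJK

Code before exception runs, then except, then all of finally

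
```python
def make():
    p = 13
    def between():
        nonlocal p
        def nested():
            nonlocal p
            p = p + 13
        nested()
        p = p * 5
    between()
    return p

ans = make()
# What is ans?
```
130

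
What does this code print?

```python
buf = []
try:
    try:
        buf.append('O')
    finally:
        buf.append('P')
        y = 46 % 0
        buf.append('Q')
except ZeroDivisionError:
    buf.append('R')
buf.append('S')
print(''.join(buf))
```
OPRS

Exception in inner finally caught by outer except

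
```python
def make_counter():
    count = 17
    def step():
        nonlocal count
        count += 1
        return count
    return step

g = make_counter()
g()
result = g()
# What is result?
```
19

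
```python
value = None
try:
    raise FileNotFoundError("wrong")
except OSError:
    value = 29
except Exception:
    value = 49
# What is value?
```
29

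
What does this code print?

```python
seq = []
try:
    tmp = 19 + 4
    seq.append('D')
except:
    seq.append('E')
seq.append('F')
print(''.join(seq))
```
DF

No exception, try block completes normally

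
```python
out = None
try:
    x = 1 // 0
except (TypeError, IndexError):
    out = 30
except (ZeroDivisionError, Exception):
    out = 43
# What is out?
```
43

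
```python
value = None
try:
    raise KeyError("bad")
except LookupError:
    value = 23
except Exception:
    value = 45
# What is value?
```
23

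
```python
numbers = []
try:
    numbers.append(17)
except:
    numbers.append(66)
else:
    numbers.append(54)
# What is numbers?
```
[17, 54]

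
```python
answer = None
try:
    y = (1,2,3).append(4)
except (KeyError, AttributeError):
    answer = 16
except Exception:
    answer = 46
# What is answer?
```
16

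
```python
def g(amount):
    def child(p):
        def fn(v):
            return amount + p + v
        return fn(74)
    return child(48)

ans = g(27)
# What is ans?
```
149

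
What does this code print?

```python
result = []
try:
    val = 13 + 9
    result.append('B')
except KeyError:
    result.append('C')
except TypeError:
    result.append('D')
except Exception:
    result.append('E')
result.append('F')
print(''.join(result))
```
BF

No exception, try block completes normally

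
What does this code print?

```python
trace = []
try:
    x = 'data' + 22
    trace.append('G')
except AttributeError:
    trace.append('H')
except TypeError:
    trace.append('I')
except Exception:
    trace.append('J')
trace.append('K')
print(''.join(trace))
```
IK

TypeError matches before generic Exception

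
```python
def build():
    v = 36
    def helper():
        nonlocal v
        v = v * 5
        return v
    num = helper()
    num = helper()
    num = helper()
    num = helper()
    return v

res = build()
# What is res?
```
22500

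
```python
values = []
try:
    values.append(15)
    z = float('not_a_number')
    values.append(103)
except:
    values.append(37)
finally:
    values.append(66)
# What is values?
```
[15, 37, 66]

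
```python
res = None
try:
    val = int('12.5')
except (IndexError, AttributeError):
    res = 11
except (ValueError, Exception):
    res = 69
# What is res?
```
69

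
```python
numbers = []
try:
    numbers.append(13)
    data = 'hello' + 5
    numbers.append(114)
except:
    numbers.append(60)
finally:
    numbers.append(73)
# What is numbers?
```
[13, 60, 73]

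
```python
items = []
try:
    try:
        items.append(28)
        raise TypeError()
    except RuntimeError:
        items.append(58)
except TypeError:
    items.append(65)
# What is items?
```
[28, 65]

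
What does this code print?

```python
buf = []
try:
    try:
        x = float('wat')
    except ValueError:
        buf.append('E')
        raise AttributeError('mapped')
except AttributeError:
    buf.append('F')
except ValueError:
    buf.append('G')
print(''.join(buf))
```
EF

New AttributeError raised, caught by outer AttributeError handler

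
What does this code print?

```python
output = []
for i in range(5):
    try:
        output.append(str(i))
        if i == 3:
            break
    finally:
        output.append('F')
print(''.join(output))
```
0F1F2F3F

finally runs even when breaking out of loop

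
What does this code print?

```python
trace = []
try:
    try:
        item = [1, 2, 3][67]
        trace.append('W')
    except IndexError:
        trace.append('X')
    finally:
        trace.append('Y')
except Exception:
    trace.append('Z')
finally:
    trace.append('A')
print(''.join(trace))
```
XYA

Both finally blocks run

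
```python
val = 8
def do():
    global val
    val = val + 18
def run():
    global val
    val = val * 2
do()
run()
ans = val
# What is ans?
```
52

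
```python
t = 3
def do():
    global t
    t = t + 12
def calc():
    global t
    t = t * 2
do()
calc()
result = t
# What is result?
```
30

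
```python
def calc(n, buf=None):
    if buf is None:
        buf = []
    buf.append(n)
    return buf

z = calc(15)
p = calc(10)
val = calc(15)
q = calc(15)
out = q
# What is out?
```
[15]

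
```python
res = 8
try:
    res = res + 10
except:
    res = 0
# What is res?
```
18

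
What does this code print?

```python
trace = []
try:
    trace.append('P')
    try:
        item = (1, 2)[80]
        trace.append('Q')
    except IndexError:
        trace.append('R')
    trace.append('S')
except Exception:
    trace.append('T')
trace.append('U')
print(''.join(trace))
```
PRSU

Inner exception caught by inner handler, outer continues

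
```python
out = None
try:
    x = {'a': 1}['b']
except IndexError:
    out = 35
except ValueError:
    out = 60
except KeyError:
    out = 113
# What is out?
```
113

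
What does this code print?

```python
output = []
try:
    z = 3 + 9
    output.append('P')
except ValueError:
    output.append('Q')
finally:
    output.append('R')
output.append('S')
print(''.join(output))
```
PRS

finally runs after normal execution too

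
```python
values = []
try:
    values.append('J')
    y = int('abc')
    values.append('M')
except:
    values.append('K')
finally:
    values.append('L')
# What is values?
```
['J', 'K', 'L']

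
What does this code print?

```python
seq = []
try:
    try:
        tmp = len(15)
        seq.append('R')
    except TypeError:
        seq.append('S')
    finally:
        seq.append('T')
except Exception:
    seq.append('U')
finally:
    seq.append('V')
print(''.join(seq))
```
STV

Both finally blocks run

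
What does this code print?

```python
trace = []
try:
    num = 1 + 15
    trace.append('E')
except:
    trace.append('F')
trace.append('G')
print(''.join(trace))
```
EG

No exception, try block completes normally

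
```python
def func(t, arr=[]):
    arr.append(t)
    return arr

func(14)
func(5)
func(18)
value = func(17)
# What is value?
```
[14, 5, 18, 17]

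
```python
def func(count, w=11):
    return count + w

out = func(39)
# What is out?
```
50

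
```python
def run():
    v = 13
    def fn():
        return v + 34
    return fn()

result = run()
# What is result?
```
47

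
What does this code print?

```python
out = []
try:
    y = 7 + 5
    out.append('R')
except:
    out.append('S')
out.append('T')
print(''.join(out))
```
RT

No exception, try block completes normally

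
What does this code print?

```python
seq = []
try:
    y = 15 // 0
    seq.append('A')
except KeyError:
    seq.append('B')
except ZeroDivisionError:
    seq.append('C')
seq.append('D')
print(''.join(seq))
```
CD

ZeroDivisionError is caught by its specific handler, not KeyError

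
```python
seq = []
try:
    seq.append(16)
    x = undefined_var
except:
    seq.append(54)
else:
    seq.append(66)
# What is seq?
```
[16, 54]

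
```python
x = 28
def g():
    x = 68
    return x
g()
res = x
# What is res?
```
28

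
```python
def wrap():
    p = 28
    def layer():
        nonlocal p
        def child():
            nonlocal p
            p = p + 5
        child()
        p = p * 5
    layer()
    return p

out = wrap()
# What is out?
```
165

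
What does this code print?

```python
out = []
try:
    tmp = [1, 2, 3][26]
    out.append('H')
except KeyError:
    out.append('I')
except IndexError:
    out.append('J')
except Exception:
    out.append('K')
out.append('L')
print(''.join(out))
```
JL

IndexError matches before generic Exception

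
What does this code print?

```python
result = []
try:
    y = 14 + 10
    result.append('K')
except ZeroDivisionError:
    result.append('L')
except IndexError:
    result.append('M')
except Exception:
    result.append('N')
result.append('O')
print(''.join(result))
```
KO

No exception, try block completes normally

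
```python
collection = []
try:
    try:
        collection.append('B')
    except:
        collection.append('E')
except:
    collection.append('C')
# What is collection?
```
['B']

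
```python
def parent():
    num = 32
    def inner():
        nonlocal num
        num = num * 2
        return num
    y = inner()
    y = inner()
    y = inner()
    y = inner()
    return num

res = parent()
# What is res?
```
512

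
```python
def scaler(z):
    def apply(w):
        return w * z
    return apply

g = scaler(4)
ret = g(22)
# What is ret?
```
88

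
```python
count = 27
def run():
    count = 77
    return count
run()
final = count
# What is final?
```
27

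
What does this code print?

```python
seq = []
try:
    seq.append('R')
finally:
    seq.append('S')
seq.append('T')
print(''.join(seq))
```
RST

try/finally without except, no exception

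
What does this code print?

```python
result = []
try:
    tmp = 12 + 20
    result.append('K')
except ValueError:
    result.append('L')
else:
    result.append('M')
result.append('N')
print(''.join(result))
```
KMN

else block runs when no exception occurs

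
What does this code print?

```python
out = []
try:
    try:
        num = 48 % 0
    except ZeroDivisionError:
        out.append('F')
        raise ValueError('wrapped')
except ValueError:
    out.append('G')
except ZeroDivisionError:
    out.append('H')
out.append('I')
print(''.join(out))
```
FGI

ValueError raised and caught, original ZeroDivisionError not re-raised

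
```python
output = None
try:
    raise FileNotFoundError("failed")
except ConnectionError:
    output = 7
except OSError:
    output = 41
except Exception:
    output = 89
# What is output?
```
41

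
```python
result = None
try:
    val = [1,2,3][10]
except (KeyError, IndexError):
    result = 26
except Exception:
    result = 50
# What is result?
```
26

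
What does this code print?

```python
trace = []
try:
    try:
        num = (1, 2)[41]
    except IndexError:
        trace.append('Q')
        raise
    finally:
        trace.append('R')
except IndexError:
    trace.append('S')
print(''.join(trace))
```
QRS

finally runs before re-raised exception propagates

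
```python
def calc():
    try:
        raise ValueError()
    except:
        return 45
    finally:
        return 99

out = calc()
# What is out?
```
99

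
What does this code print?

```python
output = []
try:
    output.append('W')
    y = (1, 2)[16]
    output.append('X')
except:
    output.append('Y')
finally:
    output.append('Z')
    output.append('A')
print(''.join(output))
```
WYZA

Code before exception runs, then except, then all of finally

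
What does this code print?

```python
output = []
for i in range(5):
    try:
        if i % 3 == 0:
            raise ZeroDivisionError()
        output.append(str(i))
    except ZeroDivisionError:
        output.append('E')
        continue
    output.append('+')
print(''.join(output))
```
E1+2+E4+

continue in except skips rest of loop body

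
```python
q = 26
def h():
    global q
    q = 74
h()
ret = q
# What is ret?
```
74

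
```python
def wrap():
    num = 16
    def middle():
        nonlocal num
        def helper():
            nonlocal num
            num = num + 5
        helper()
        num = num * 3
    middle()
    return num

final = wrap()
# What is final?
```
63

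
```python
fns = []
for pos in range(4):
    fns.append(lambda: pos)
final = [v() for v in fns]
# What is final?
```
[3, 3, 3, 3]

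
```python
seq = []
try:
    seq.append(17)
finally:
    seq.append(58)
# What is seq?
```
[17, 58]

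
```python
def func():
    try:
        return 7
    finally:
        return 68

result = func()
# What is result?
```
68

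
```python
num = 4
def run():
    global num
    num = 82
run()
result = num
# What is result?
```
82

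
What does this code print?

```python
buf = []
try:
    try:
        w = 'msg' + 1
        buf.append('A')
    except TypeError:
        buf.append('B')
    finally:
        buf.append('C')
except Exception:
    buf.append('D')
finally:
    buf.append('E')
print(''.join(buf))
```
BCE

Both finally blocks run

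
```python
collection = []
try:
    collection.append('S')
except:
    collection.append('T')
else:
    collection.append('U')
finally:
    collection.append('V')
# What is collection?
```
['S', 'U', 'V']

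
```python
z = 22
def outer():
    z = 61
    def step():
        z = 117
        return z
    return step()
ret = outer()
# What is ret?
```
117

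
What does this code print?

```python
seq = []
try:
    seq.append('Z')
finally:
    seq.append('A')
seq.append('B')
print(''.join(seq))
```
ZAB

try/finally without except, no exception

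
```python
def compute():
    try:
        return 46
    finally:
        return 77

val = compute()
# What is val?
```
77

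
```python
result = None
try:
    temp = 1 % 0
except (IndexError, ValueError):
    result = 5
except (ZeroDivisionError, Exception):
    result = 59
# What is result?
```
59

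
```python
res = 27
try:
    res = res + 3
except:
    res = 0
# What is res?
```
30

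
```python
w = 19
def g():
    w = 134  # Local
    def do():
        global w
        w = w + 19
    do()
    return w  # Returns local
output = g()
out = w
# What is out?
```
38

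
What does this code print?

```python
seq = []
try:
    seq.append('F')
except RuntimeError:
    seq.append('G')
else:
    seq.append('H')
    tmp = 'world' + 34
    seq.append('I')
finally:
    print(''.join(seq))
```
FH

Try succeeds, else appends 'H', TypeError in else is uncaught, finally prints before exception propagates ('I' never appended)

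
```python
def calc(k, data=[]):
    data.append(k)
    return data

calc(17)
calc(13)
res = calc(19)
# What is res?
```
[17, 13, 19]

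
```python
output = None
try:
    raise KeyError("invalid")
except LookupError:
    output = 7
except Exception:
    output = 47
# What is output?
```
7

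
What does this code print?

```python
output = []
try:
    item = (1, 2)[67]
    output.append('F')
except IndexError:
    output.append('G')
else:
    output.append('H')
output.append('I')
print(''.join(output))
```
GI

else block skipped when exception is caught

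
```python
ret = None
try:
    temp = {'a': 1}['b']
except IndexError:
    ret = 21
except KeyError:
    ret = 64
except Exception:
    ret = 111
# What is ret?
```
64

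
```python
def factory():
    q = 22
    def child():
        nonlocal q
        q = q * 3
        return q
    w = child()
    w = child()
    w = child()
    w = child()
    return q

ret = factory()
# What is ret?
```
1782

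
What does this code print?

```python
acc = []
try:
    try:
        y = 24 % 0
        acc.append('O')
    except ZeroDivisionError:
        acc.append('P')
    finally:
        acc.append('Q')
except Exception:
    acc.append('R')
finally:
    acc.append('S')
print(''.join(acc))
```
PQS

Both finally blocks run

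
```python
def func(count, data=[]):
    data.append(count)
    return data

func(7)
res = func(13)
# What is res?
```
[7, 13]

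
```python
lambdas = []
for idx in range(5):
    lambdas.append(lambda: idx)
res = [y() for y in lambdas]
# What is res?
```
[4, 4, 4, 4, 4]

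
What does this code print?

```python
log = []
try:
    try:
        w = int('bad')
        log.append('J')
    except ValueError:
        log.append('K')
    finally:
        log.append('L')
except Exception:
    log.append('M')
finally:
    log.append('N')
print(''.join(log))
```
KLN

Both finally blocks run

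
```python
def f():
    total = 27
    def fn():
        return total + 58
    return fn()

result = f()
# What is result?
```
85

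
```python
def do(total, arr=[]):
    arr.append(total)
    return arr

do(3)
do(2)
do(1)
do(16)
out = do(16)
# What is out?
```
[3, 2, 1, 16, 16]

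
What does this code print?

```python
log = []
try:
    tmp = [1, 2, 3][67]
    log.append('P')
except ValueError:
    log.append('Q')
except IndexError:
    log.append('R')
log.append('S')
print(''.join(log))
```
RS

IndexError is caught by its specific handler, not ValueError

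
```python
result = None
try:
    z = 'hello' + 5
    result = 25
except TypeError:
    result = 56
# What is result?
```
56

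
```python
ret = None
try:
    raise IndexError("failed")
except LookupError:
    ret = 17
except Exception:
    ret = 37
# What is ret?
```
17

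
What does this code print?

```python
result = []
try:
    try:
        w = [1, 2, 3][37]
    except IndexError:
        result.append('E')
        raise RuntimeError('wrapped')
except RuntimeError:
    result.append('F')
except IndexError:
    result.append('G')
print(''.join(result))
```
EF

New RuntimeError raised, caught by outer RuntimeError handler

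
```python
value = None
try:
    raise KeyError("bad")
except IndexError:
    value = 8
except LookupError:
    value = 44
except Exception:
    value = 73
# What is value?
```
44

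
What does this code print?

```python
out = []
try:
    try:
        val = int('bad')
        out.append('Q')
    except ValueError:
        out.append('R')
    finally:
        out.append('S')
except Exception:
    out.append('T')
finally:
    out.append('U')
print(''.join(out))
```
RSU

Both finally blocks run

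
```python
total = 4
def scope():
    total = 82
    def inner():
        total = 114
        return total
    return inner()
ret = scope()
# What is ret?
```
114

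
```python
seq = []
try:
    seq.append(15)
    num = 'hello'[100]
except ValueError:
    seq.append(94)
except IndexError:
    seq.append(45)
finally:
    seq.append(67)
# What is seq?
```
[15, 45, 67]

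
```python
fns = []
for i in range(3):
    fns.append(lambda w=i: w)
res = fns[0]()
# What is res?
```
0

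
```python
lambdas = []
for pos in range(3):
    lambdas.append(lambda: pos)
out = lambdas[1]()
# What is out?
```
2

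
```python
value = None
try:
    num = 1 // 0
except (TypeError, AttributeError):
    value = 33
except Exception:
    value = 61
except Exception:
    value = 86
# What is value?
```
61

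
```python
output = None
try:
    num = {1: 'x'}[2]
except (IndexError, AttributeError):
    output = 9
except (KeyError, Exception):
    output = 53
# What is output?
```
53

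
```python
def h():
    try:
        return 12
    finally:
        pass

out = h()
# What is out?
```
12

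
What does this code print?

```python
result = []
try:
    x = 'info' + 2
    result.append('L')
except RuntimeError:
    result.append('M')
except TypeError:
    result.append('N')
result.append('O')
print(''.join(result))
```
NO

TypeError is caught by its specific handler, not RuntimeError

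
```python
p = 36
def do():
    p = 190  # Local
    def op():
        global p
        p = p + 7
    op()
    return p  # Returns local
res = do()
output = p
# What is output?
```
43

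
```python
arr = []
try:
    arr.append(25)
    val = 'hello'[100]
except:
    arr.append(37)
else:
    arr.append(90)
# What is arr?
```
[25, 37]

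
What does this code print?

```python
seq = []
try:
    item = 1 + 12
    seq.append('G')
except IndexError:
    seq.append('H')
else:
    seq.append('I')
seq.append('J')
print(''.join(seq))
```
GIJ

else block runs when no exception occurs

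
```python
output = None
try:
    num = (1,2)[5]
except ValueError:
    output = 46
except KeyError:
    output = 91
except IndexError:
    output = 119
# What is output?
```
119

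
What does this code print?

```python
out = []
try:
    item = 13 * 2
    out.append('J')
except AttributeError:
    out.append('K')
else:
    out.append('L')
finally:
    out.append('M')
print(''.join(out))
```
JLM

else runs before finally when no exception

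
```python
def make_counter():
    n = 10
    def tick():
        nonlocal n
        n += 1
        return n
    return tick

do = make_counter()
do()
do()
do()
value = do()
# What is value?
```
14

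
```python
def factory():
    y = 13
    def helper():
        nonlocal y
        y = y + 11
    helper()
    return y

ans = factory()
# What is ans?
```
24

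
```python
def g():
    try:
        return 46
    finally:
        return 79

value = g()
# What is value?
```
79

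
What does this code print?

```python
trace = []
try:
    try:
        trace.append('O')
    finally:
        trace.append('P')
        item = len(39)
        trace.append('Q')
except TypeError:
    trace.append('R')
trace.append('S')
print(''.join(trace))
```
OPRS

Exception in inner finally caught by outer except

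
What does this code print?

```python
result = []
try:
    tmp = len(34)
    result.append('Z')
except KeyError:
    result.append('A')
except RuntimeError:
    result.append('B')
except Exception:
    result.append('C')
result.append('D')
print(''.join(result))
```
CD

TypeError not specifically caught, falls to Exception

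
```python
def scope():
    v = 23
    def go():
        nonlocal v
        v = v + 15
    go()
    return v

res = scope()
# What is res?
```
38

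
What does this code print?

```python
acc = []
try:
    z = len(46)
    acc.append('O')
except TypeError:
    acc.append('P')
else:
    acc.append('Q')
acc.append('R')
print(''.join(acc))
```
PR

else block skipped when exception is caught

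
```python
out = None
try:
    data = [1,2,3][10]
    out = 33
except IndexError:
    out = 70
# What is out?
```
70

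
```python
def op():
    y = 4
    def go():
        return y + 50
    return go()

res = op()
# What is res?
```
54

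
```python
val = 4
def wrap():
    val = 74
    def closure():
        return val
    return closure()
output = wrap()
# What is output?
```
74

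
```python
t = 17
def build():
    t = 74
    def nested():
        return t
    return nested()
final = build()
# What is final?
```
74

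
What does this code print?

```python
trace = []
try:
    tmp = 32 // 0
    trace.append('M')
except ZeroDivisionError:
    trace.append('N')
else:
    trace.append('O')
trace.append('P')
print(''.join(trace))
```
NP

else block skipped when exception is caught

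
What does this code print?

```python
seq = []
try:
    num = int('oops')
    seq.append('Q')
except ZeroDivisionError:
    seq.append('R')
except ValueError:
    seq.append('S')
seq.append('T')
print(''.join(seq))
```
ST

ValueError is caught by its specific handler, not ZeroDivisionError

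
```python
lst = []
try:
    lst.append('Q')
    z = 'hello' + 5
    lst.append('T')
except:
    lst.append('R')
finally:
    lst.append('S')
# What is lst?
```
['Q', 'R', 'S']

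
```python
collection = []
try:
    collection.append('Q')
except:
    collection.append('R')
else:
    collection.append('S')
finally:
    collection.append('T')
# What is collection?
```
['Q', 'S', 'T']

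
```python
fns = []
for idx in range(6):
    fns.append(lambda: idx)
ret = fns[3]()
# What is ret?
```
5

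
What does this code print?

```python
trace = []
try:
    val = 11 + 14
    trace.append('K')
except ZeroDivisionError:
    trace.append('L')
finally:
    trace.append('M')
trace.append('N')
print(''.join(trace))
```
KMN

finally runs after normal execution too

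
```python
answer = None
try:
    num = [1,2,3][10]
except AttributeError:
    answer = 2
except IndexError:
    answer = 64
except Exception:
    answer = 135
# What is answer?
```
64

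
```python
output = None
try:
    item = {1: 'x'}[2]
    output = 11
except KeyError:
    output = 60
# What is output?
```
60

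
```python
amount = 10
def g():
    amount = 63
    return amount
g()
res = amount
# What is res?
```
10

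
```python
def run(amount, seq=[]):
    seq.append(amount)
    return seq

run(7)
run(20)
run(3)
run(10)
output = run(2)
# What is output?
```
[7, 20, 3, 10, 2]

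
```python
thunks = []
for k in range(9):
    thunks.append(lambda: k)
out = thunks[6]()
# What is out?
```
8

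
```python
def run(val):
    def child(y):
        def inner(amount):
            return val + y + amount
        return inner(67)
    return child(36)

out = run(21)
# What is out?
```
124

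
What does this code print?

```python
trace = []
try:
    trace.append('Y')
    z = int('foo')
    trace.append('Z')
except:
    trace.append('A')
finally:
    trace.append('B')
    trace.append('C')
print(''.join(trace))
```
YABC

Code before exception runs, then except, then all of finally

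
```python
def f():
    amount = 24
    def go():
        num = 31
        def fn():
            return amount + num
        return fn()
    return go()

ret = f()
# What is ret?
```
55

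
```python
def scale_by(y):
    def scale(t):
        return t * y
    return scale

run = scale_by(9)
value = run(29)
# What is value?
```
261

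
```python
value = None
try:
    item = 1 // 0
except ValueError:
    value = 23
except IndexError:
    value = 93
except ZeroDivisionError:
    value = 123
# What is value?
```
123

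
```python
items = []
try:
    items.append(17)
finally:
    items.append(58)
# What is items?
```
[17, 58]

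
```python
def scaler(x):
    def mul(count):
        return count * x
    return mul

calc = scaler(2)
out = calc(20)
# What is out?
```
40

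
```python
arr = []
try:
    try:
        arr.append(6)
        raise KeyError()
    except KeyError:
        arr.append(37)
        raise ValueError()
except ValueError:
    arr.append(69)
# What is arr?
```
[6, 37, 69]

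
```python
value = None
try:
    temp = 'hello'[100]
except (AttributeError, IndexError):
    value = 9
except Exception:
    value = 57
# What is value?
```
9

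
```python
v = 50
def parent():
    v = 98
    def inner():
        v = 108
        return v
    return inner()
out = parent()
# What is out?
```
108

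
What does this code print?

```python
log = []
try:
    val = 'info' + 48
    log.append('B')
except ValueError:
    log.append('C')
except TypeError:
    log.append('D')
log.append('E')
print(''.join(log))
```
DE

TypeError is caught by its specific handler, not ValueError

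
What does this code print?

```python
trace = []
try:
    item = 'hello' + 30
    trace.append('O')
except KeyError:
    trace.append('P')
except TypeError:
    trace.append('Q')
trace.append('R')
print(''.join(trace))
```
QR

TypeError is caught by its specific handler, not KeyError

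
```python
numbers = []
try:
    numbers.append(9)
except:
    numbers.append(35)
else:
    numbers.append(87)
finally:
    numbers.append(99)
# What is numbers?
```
[9, 87, 99]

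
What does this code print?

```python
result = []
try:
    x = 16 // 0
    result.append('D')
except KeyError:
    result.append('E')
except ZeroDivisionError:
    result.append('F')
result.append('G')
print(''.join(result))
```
FG

ZeroDivisionError is caught by its specific handler, not KeyError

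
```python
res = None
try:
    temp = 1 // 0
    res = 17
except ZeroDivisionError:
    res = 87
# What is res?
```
87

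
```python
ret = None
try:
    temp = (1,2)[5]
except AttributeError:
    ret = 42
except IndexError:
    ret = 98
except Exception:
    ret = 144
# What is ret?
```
98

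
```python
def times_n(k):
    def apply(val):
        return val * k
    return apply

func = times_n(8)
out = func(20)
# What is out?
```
160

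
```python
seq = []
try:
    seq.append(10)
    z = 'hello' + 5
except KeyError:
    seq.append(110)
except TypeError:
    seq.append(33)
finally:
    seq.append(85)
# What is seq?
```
[10, 33, 85]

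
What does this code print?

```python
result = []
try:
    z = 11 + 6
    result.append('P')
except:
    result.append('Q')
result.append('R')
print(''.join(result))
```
PR

No exception, try block completes normally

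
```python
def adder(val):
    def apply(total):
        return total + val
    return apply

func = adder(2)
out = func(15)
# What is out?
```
17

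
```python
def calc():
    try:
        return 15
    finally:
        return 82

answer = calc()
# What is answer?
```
82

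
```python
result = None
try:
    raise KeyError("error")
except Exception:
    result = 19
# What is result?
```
19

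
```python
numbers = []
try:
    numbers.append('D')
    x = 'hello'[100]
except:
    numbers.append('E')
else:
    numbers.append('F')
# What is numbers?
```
['D', 'E']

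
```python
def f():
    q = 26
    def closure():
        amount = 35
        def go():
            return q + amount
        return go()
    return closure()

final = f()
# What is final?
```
61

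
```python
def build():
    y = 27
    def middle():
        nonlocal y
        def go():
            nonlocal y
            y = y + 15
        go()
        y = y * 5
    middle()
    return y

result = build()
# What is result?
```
210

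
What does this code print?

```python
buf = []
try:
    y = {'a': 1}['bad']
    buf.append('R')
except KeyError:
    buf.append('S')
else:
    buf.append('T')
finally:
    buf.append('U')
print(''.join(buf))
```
SU

Exception: except runs, else skipped, finally runs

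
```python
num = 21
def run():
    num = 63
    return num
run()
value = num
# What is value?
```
21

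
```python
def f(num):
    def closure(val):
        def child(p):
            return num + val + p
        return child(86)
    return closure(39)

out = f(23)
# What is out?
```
148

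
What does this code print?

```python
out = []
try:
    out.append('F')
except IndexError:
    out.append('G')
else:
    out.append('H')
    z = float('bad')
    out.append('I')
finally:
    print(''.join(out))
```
FH

Try succeeds, else appends 'H', ValueError in else is uncaught, finally prints before exception propagates ('I' never appended)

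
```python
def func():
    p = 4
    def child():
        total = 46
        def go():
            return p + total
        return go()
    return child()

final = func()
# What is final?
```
50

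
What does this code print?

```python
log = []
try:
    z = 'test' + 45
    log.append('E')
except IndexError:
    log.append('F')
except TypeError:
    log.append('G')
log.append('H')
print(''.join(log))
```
GH

TypeError is caught by its specific handler, not IndexError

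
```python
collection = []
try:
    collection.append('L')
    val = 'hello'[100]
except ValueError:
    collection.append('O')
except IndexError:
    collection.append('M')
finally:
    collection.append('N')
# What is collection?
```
['L', 'M', 'N']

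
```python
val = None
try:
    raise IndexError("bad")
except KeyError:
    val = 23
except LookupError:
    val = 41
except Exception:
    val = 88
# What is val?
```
41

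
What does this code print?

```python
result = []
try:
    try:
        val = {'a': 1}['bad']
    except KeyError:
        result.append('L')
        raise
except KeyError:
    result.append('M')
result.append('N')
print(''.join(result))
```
LMN

raise without argument re-raises current exception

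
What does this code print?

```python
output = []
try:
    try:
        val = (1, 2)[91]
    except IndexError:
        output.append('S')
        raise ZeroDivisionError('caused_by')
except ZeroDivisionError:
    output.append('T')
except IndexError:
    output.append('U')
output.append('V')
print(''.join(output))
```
STV

ZeroDivisionError raised and caught, original IndexError not re-raised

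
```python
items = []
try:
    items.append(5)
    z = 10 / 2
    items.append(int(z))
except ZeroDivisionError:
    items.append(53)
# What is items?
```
[5, 5]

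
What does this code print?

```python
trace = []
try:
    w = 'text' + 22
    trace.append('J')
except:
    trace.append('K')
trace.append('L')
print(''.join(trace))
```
KL

Exception raised in try, caught by bare except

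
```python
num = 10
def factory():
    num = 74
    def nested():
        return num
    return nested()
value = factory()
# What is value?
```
74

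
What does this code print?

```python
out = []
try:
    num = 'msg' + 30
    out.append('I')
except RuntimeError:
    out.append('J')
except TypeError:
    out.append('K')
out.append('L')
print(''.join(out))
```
KL

TypeError is caught by its specific handler, not RuntimeError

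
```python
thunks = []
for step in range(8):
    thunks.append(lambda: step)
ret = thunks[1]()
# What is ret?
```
7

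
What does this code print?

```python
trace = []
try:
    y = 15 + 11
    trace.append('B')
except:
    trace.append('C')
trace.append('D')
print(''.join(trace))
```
BD

No exception, try block completes normally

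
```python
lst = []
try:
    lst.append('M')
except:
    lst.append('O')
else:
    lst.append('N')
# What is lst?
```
['M', 'N']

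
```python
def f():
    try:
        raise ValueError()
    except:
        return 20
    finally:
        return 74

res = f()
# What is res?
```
74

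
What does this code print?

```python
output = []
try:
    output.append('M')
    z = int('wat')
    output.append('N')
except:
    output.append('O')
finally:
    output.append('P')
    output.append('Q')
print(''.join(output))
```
MOPQ

Code before exception runs, then except, then all of finally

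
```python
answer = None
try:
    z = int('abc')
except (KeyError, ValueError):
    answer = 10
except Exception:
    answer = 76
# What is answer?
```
10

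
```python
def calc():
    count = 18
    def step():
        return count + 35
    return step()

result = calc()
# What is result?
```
53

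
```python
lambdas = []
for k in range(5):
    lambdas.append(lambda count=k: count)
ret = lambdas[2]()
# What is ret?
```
2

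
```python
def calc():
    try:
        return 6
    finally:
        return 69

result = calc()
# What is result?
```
69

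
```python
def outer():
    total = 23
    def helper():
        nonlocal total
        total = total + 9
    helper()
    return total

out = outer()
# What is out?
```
32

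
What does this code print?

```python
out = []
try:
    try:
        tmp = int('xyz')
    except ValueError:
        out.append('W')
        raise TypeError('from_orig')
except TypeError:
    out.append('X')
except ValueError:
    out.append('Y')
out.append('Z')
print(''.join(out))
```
WXZ

TypeError raised and caught, original ValueError not re-raised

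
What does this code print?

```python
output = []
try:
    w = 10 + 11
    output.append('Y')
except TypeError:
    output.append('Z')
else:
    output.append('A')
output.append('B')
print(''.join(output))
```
YAB

else block runs when no exception occurs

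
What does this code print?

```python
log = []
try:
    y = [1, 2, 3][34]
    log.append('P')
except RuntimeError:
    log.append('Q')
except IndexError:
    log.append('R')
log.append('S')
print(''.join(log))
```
RS

IndexError is caught by its specific handler, not RuntimeError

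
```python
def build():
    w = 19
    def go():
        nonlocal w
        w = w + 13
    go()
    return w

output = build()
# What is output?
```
32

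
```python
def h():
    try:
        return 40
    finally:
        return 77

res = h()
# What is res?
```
77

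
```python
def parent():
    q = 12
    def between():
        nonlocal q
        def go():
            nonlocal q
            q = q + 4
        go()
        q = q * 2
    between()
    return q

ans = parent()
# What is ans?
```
32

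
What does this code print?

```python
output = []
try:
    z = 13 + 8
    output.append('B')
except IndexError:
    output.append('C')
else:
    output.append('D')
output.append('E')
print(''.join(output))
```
BDE

else block runs when no exception occurs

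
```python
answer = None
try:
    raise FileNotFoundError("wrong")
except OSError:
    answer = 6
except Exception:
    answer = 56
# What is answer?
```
6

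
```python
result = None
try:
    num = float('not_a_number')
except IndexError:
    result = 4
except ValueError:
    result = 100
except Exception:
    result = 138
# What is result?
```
100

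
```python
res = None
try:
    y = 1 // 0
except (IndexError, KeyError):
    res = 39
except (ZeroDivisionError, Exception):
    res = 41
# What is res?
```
41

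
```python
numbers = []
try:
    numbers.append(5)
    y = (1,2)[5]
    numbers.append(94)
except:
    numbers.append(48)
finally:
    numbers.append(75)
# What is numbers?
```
[5, 48, 75]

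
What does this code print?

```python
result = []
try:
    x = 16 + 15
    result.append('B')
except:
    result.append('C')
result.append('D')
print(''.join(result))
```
BD

No exception, try block completes normally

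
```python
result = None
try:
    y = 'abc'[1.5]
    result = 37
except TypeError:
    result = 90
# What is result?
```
90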